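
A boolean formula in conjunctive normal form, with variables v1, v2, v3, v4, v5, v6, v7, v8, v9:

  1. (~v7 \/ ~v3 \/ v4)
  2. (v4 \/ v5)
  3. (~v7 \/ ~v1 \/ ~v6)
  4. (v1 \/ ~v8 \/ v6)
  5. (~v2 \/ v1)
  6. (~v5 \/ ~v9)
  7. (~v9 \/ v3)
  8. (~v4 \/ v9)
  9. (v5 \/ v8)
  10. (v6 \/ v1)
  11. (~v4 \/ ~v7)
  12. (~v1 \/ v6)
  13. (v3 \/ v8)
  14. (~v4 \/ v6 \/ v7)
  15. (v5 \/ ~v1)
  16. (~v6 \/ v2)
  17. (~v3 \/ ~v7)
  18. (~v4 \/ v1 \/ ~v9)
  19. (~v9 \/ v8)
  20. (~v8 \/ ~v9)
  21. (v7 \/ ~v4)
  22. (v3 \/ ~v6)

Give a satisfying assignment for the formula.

v1=True, v2=True, v3=True, v4=False, v5=True, v6=True, v7=False, v8=False, v9=False

Check each clause:
  1. (v4 \/ ~v3 \/ ~v7) — ~v7 is true.
  2. (v4 \/ v5) — v5 is true.
  3. (~v6 \/ ~v1 \/ ~v7) — ~v7 is true.
  4. (v1 \/ ~v8 \/ v6) — ~v8 is true.
  5. (~v2 \/ v1) — v1 is true.
  6. (~v5 \/ ~v9) — ~v9 is true.
  7. (~v9 \/ v3) — v3 is true.
  8. (~v4 \/ v9) — ~v4 is true.
  9. (v8 \/ v5) — v5 is true.
  10. (v6 \/ v1) — v1 is true.
  11. (~v7 \/ ~v4) — ~v7 is true.
  12. (v6 \/ ~v1) — v6 is true.
  13. (v8 \/ v3) — v3 is true.
  14. (v6 \/ ~v4 \/ v7) — ~v4 is true.
  15. (~v1 \/ v5) — v5 is true.
  16. (v2 \/ ~v6) — v2 is true.
  17. (~v7 \/ ~v3) — ~v7 is true.
  18. (~v9 \/ ~v4 \/ v1) — v1 is true.
  19. (~v9 \/ v8) — ~v9 is true.
  20. (~v8 \/ ~v9) — ~v8 is true.
  21. (v7 \/ ~v4) — ~v4 is true.
  22. (v3 \/ ~v6) — v3 is true.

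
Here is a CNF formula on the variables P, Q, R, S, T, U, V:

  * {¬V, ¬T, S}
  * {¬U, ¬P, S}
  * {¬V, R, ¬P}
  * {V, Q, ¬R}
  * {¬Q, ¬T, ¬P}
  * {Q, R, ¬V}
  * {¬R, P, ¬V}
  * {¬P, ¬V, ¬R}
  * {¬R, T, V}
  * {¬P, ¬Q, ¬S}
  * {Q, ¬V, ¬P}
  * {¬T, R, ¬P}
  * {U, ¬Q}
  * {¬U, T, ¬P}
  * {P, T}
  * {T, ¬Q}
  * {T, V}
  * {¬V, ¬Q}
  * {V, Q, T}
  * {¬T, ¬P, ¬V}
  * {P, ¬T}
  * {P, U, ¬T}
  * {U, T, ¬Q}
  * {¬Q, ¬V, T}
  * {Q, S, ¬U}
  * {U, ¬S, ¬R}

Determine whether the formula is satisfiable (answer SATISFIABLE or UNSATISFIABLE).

UNSATISFIABLE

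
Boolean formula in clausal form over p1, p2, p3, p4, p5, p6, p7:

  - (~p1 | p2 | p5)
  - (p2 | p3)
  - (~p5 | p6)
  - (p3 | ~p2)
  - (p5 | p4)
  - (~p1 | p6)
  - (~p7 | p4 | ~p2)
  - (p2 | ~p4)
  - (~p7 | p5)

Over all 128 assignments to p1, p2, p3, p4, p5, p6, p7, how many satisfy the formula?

13

Case analysis on p2 and p5:
  p2=1, p5=1: p1 free; 3 ways for (p3,p4,p6,p7) × 2^1 = 6.
  p2=1, p5=0: remaining (p1,p3,p4,p6,p7) ∈ {(0,1,1,0,0); (0,1,1,1,0); (1,1,1,1,0)} — 3.
  p2=0, p5=1: remaining (p1,p3,p4,p6,p7) ∈ {(0,1,0,1,0); (0,1,0,1,1); (1,1,0,1,0); (1,1,0,1,1)} — 4.
  p2=0, p5=0: a clause becomes empty — 0.
Total: 6 + 3 + 4 + 0 = 13.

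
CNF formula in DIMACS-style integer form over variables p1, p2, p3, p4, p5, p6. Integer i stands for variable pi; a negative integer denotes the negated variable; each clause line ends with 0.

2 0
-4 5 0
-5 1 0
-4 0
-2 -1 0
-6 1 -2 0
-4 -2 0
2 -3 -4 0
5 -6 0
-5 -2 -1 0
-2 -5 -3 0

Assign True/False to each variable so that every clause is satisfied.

The clause (p2) is unit: p2 must be True.
The clause (~p4) is unit: p4 must be False.
Unit propagation: (~p1) forces p1 = False.
The clause (~p5) is unit: p5 must be False.
(~p6) is a unit clause, so p6 = False.
p3 is now unconstrained; take p3 = False.

p1=F, p2=T, p3=F, p4=F, p5=F, p6=F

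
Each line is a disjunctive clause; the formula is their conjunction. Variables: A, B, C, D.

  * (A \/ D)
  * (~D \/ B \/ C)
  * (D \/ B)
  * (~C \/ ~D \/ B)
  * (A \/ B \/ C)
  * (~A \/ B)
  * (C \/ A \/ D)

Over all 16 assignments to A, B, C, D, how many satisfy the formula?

6

Satisfying assignments:
  A=F B=T C=F D=T
  A=F B=T C=T D=T
  A=T B=T C=F D=F
  A=T B=T C=F D=T
  A=T B=T C=T D=F
  A=T B=T C=T D=T
That's 6 in total.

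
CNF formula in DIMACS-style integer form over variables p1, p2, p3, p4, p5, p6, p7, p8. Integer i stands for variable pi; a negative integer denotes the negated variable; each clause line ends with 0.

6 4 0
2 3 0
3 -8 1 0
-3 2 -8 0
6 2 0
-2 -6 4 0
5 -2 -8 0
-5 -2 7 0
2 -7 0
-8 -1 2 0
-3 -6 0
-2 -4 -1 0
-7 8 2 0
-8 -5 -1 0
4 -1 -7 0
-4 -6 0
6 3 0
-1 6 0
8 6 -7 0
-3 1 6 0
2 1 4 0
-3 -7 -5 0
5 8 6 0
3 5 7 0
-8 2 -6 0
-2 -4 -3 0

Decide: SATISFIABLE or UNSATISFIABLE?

UNSATISFIABLE

p2 = True:
  p6 = True:
    propagation gives p4=True; an empty clause results — contradiction.
  p6 = False:
    propagation gives p4=True, p1=False, p3=True; an empty clause results — contradiction.
p2 = False:
  propagation gives p3=True, p8=False, p6=True; an empty clause results — contradiction.
Every branch closes, so no satisfying assignment exists.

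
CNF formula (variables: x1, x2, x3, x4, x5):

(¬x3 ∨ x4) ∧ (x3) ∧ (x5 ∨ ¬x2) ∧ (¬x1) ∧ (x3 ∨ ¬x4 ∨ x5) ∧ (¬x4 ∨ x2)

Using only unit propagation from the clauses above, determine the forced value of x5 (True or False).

True

(x3) is a unit clause: x3 = True.
(x4 ∨ ¬x3): since x3 = True, the clause reduces to (x4). x4 = True.
Unit clause (¬x1) sets x1 = False.
(x2 ∨ ¬x4): since x4 = True, the clause reduces to (x2). x2 = True.
(¬x2 ∨ x5) with x2 = True leaves only x5, so x5 = True.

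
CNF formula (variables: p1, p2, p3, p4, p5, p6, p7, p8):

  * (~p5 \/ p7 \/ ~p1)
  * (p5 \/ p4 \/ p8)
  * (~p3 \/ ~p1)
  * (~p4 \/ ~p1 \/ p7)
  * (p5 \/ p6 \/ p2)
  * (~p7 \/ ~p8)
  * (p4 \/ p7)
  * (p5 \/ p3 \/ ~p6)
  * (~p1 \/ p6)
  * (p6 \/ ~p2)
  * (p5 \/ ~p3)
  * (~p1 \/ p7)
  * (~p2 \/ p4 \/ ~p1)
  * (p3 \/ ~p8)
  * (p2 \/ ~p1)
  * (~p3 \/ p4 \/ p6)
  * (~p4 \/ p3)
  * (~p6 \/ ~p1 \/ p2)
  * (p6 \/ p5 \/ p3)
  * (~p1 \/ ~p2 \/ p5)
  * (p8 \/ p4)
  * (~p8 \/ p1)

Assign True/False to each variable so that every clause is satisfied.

p1 = False, p2 = True, p3 = True, p4 = True, p5 = True, p6 = True, p7 = True, p8 = False

Set p1 = False and propagate.
  then p8 is forced to False.
  then p4 is forced to True.
  then p3 is forced to True.
  then p5 is forced to True.
The remaining clauses are satisfied by p2 = True, p6 = True, p7 = True.
Every clause has at least one true literal under this assignment.
Check each clause:
  1. (p7 \/ ~p5 \/ ~p1) — ~p1 is true.
  2. (p5 \/ p4 \/ p8) — p4 is true.
  3. (~p3 \/ ~p1) — ~p1 is true.
  4. (~p1 \/ p7 \/ ~p4) — ~p1 is true.
  5. (p6 \/ p5 \/ p2) — p2 is true.
  6. (~p8 \/ ~p7) — ~p8 is true.
  7. (p7 \/ p4) — p4 is true.
  8. (~p6 \/ p5 \/ p3) — p3 is true.
  9. (~p1 \/ p6) — p6 is true.
  10. (~p2 \/ p6) — p6 is true.
  11. (p5 \/ ~p3) — p5 is true.
  12. (p7 \/ ~p1) — ~p1 is true.
  13. (p4 \/ ~p1 \/ ~p2) — p4 is true.
  14. (p3 \/ ~p8) — ~p8 is true.
  15. (~p1 \/ p2) — p2 is true.
  16. (~p3 \/ p4 \/ p6) — p4 is true.
  17. (p3 \/ ~p4) — p3 is true.
  18. (~p6 \/ ~p1 \/ p2) — p2 is true.
  19. (p3 \/ p6 \/ p5) — p3 is true.
  20. (~p2 \/ p5 \/ ~p1) — p5 is true.
  21. (p8 \/ p4) — p4 is true.
  22. (~p8 \/ p1) — ~p8 is true.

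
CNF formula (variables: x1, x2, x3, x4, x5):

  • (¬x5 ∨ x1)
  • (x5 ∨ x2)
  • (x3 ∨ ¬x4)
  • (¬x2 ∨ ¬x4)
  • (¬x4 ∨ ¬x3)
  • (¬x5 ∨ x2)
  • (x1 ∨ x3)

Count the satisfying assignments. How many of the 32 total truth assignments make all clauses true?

Satisfying assignments:
  x1=0 x2=1 x3=1 x4=0 x5=0
  x1=1 x2=1 x3=0 x4=0 x5=0
  x1=1 x2=1 x3=0 x4=0 x5=1
  x1=1 x2=1 x3=1 x4=0 x5=0
  x1=1 x2=1 x3=1 x4=0 x5=1
Count: 5.

5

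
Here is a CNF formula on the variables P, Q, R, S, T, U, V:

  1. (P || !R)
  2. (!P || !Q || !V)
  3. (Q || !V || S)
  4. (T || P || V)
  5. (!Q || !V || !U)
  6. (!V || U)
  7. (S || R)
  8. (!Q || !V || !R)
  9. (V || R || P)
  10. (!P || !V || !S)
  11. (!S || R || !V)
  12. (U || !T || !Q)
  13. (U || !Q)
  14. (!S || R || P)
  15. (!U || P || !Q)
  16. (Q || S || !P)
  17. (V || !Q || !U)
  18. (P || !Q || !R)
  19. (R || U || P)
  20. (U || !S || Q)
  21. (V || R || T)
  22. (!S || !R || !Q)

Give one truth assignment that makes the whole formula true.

P = True, Q = False, R = True, S = True, T = True, U = True, V = False

Try P = True.
For the remaining variables, Q = False, R = True, S = True, T = True, U = True, V = False works.
Every clause has at least one true literal under this assignment.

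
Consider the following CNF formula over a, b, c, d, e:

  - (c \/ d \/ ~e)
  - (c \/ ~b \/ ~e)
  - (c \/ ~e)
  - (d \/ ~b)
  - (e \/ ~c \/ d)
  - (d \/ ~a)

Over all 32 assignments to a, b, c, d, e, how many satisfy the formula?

14

Split on c, then d.
  c=1, d=1: a, b, e free → 2^3 = 8.
  c=1, d=0: remaining (a,b,e) ∈ {(0,0,1)} — 1.
  c=0, d=1: remaining (a,b,e) ∈ {(0,0,0); (0,1,0); (1,0,0); (1,1,0)} — 4.
  c=0, d=0: remaining (a,b,e) ∈ {(0,0,0)} — 1.
Total: 8 + 1 + 4 + 1 = 14.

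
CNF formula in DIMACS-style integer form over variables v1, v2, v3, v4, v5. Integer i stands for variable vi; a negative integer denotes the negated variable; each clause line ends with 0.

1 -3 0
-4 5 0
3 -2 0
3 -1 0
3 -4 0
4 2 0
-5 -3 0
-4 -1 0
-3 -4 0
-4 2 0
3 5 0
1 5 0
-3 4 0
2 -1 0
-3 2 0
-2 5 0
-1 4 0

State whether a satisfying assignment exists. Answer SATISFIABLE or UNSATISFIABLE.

UNSATISFIABLE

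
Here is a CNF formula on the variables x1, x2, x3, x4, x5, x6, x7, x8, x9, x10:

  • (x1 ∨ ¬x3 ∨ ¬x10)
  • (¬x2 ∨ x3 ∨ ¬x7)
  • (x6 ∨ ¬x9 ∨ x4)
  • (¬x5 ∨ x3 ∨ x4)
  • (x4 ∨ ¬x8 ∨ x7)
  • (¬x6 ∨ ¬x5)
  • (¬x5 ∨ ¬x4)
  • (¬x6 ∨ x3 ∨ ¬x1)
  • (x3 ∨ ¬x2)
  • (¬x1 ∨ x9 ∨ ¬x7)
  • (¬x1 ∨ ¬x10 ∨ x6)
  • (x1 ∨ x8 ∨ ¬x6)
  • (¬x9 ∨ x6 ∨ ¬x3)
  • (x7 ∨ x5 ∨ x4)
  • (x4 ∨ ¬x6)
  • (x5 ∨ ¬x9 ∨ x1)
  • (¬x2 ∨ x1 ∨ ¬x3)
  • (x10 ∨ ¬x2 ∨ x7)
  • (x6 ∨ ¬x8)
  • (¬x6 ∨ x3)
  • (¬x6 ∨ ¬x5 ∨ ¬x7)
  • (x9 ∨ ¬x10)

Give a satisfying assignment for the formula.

x1 = True  x2 = False  x3 = True  x4 = True  x5 = False  x6 = True  x7 = False  x8 = True  x9 = True  x10 = False

x2 occurs only negated in the remaining clauses — set x2 = False.
Try x1 = True.
Branch on x3: take x3 = True.
For the remaining variables, x4 = True, x5 = False, x6 = True, x7 = False, x8 = True, x9 = True, x10 = False works.
Every clause has at least one true literal under this assignment.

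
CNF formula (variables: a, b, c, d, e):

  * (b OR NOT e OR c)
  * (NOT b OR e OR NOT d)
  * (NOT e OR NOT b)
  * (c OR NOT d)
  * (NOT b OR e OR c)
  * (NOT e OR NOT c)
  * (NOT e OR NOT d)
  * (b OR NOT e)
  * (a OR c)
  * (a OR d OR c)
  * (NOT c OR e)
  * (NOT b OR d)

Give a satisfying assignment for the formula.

a = 1, b = 0, c = 0, d = 0, e = 0

Pure literal: a appears only positively; assign a = True.
Try b = False.
  then e is forced to False.
  then c is forced to False.
  then d is forced to False.
Every clause has at least one true literal under this assignment.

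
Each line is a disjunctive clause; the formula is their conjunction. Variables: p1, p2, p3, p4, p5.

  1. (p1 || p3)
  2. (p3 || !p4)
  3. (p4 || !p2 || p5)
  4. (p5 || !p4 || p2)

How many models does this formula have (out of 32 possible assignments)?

15

Case analysis on p4 and p2:
  p4=1, p2=1: remaining (p1,p3,p5) ∈ {(0,1,0); (0,1,1); (1,1,0); (1,1,1)} — 4.
  p4=1, p2=0: remaining (p1,p3,p5) ∈ {(0,1,1); (1,1,1)} — 2.
  p4=0, p2=1: remaining (p1,p3,p5) ∈ {(0,1,1); (1,0,1); (1,1,1)} — 3.
  p4=0, p2=0: p5 free; 3 ways for (p1,p3) × 2^1 = 6.
Total: 4 + 2 + 3 + 6 = 15.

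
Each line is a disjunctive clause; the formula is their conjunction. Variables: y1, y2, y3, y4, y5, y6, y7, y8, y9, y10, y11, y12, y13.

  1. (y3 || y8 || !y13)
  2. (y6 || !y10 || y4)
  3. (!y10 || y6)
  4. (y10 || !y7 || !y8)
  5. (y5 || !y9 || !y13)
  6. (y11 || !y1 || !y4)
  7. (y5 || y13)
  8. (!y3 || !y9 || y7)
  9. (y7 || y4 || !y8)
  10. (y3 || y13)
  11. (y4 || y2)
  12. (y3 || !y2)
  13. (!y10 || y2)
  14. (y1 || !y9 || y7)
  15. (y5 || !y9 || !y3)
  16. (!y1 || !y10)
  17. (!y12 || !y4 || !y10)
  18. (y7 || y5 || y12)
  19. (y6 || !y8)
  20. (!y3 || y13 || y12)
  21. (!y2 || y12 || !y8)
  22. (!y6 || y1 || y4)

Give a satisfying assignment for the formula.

Pure literal: y5 appears only positively; assign y5 = True.
y9 occurs only negated in the remaining clauses — set y9 = False.
Try y1 = False.
Set y2 = True and propagate.
  then y3 is forced to True.
For the remaining variables, y4 = False, y6 = False, y7 = False, y8 = False, y10 = False, y11 = False, y12 = False, y13 = True works.

y1=False, y2=True, y3=True, y4=False, y5=True, y6=False, y7=False, y8=False, y9=False, y10=False, y11=False, y12=False, y13=True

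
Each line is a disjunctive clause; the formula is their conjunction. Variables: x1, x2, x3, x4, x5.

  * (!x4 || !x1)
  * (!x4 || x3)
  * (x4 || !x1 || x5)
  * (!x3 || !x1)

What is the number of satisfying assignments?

Split on x1, then x4.
  x1=T, x4=T: a clause becomes empty — 0.
  x1=T, x4=F: remaining (x2,x3,x5) ∈ {(F,F,T); (T,F,T)} — 2.
  x1=F, x4=T: remaining (x2,x3,x5) ∈ {(F,T,F); (F,T,T); (T,T,F); (T,T,T)} — 4.
  x1=F, x4=F: x2, x3, x5 free → 2^3 = 8.
Total: 0 + 2 + 4 + 8 = 14.

14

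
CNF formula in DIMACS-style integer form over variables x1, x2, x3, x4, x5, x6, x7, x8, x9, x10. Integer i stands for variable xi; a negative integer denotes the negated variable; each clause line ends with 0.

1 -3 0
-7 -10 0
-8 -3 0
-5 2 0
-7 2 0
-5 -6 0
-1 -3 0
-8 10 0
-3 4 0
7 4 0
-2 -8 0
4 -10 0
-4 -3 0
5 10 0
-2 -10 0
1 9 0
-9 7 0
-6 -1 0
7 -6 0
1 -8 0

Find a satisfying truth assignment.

x1 = T, x2 = T, x3 = F, x4 = T, x5 = T, x6 = F, x7 = T, x8 = F, x9 = T, x10 = F

Pure literal: x3 appears only negated; assign x3 = False.
Pure literal: x6 appears only negated; assign x6 = False.
Set x1 = True and propagate.
The remaining clauses are satisfied by x2 = True, x4 = True, x5 = True, x7 = True, x8 = False, x9 = True, x10 = False.
Every clause has at least one true literal under this assignment.
Check each clause:
  1. (x1 OR NOT x3) — x1 is true.
  2. (NOT x10 OR NOT x7) — NOT x10 is true.
  3. (NOT x8 OR NOT x3) — NOT x8 is true.
  4. (x2 OR NOT x5) — x2 is true.
  5. (x2 OR NOT x7) — x2 is true.
  6. (NOT x6 OR NOT x5) — NOT x6 is true.
  7. (NOT x3 OR NOT x1) — NOT x3 is true.
  8. (x10 OR NOT x8) — NOT x8 is true.
  9. (x4 OR NOT x3) — x4 is true.
  10. (x4 OR x7) — x4 is true.
  11. (NOT x2 OR NOT x8) — NOT x8 is true.
  12. (NOT x10 OR x4) — x4 is true.
  13. (NOT x4 OR NOT x3) — NOT x3 is true.
  14. (x10 OR x5) — x5 is true.
  15. (NOT x10 OR NOT x2) — NOT x10 is true.
  16. (x1 OR x9) — x1 is true.
  17. (x7 OR NOT x9) — x7 is true.
  18. (NOT x1 OR NOT x6) — NOT x6 is true.
  19. (NOT x6 OR x7) — NOT x6 is true.
  20. (x1 OR NOT x8) — NOT x8 is true.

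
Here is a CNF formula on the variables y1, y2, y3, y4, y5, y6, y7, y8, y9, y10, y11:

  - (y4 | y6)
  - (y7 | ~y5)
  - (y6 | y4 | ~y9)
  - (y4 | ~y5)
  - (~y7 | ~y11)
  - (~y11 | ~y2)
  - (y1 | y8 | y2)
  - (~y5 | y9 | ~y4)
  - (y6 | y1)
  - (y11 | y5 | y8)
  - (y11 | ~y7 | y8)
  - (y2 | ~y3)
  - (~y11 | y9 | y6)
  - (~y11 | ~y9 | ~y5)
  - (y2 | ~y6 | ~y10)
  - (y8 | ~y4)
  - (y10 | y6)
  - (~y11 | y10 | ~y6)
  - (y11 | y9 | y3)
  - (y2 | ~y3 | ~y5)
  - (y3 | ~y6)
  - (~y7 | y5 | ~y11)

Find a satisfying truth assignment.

y1=F, y2=T, y3=T, y4=F, y5=F, y6=T, y7=F, y8=T, y9=F, y10=T, y11=F

y8 occurs only positively in the remaining clauses — set y8 = True.
Try y1 = False.
  then y6 is forced to True.
  then y3 is forced to True.
  then y2 is forced to True.
  then y11 is forced to False.
The remaining clauses are satisfied by y4 = False, y5 = False, y7 = False, y9 = False, y10 = True.
Every clause has at least one true literal under this assignment.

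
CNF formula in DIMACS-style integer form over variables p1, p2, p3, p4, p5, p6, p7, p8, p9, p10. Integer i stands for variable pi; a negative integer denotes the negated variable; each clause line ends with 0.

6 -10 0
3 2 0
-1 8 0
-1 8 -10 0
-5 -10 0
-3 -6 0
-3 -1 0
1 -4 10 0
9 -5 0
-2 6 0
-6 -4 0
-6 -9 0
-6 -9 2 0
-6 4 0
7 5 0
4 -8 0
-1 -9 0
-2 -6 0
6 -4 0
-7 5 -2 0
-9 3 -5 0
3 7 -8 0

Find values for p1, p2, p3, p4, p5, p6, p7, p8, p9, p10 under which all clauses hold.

p1=F, p2=F, p3=T, p4=F, p5=T, p6=F, p7=T, p8=F, p9=T, p10=F

Set p1 = False and propagate.
Try p2 = False.
  then p3 is forced to True.
  then p6 is forced to False.
  then p10 is forced to False.
  then p4 is forced to False.
  then p8 is forced to False.
Set p5 = True and propagate.
  then p9 is forced to True.
p7 is now unconstrained; take p7 = True.
Every clause has at least one true literal under this assignment.
Check each clause:
  1. {p6, ¬p10} — ¬p10 is true.
  2. {p3, p2} — p3 is true.
  3. {¬p1, p8} — ¬p1 is true.
  4. {¬p10, ¬p1, p8} — ¬p1 is true.
  5. {¬p5, ¬p10} — ¬p10 is true.
  6. {¬p3, ¬p6} — ¬p6 is true.
  7. {¬p3, ¬p1} — ¬p1 is true.
  8. {p10, p1, ¬p4} — ¬p4 is true.
  9. {¬p5, p9} — p9 is true.
  10. {¬p2, p6} — ¬p2 is true.
  11. {¬p4, ¬p6} — ¬p6 is true.
  12. {¬p9, ¬p6} — ¬p6 is true.
  13. {¬p6, p2, ¬p9} — ¬p6 is true.
  14. {¬p6, p4} — ¬p6 is true.
  15. {p7, p5} — p5 is true.
  16. {¬p8, p4} — ¬p8 is true.
  17. {¬p9, ¬p1} — ¬p1 is true.
  18. {¬p2, ¬p6} — ¬p6 is true.
  19. {¬p4, p6} — ¬p4 is true.
  20. {p5, ¬p2, ¬p7} — p5 is true.
  21. {¬p5, p3, ¬p9} — p3 is true.
  22. {p3, ¬p8, p7} — ¬p8 is true.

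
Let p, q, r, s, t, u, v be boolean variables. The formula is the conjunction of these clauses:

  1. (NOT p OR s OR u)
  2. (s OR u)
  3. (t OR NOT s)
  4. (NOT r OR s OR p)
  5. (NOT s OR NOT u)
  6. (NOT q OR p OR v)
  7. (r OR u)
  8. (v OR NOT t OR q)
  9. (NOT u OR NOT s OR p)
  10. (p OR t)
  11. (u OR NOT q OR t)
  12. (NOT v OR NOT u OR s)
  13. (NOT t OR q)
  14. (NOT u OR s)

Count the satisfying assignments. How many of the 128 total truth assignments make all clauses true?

3

Satisfying assignments:
  p=F q=T r=T s=T t=T u=F v=T
  p=T q=T r=T s=T t=T u=F v=F
  p=T q=T r=T s=T t=T u=F v=T
That's 3 in total.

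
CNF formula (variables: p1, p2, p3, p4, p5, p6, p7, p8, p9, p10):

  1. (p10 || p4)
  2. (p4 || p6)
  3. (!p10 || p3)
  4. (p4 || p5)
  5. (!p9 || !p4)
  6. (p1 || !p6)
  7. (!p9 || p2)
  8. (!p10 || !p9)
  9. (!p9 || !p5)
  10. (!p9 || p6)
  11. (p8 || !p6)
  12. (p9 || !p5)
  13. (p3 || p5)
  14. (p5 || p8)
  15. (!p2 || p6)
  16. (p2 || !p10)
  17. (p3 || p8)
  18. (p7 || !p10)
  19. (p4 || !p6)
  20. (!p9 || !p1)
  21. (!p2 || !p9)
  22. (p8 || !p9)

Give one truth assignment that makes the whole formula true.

Pure literal: p3 appears only positively; assign p3 = True.
p8 occurs only positively in the remaining clauses — set p8 = True.
Try p1 = False.
  then p6 is forced to False.
  then p4 is forced to True.
  then p9 is forced to False.
  then p5 is forced to False.
  then p2 is forced to False.
  then p10 is forced to False.
p7 is now unconstrained; take p7 = False.
Every clause has at least one true literal under this assignment.

p1 = False  p2 = False  p3 = True  p4 = True  p5 = False  p6 = False  p7 = False  p8 = True  p9 = False  p10 = False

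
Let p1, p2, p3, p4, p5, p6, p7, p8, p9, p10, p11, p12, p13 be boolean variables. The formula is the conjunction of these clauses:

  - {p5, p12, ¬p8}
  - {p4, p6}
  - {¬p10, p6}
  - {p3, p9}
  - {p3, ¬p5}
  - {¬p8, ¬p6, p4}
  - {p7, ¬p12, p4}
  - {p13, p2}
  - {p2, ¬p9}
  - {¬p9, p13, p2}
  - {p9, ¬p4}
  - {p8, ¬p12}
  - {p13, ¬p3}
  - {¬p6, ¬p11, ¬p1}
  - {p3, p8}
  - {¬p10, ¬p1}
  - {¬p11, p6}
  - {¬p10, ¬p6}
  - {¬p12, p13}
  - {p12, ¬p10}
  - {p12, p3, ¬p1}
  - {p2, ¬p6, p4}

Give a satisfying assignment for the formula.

p1 = F, p2 = T, p3 = T, p4 = F, p5 = T, p6 = T, p7 = T, p8 = F, p9 = F, p10 = F, p11 = T, p12 = F, p13 = T

Check each clause:
  1. {p12, ¬p8, p5} — ¬p8 is true.
  2. {p6, p4} — p6 is true.
  3. {p6, ¬p10} — p6 is true.
  4. {p9, p3} — p3 is true.
  5. {¬p5, p3} — p3 is true.
  6. {p4, ¬p6, ¬p8} — ¬p8 is true.
  7. {p7, p4, ¬p12} — ¬p12 is true.
  8. {p2, p13} — p2 is true.
  9. {¬p9, p2} — p2 is true.
  10. {p13, p2, ¬p9} — p2 is true.
  11. {p9, ¬p4} — ¬p4 is true.
  12. {¬p12, p8} — ¬p12 is true.
  13. {¬p3, p13} — p13 is true.
  14. {¬p11, ¬p6, ¬p1} — ¬p1 is true.
  15. {p3, p8} — p3 is true.
  16. {¬p1, ¬p10} — ¬p1 is true.
  17. {¬p11, p6} — p6 is true.
  18. {¬p6, ¬p10} — ¬p10 is true.
  19. {¬p12, p13} — ¬p12 is true.
  20. {p12, ¬p10} — ¬p10 is true.
  21. {¬p1, p12, p3} — p3 is true.
  22. {p4, p2, ¬p6} — p2 is true.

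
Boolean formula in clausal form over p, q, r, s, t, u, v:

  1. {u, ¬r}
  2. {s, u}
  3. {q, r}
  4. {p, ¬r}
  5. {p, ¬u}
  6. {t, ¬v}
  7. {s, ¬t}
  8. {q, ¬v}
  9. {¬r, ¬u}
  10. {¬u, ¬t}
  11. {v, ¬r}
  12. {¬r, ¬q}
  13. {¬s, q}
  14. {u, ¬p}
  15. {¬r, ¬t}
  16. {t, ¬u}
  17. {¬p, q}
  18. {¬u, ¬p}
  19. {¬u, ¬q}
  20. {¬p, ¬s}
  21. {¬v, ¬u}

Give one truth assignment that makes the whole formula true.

p=0, q=1, r=0, s=1, t=1, u=0, v=0

Try p = False.
  then r is forced to False.
  then q is forced to True.
  then u is forced to False.
  then s is forced to True.
Branch on t: take t = True.
v is now unconstrained; take v = False.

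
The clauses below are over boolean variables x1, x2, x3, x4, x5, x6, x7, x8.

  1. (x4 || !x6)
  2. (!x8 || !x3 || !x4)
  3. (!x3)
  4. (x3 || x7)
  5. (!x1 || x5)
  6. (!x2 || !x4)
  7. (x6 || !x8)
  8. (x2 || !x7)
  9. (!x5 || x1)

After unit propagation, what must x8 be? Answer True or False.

False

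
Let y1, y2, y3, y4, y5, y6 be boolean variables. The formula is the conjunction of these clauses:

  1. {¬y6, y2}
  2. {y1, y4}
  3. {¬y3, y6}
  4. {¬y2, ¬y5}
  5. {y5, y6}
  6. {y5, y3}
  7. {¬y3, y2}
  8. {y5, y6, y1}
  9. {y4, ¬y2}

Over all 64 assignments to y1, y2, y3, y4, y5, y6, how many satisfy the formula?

5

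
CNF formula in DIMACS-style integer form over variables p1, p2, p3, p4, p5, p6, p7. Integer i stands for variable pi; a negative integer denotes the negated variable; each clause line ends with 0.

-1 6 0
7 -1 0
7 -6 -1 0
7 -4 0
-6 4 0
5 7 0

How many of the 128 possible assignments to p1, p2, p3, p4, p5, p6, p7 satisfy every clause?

36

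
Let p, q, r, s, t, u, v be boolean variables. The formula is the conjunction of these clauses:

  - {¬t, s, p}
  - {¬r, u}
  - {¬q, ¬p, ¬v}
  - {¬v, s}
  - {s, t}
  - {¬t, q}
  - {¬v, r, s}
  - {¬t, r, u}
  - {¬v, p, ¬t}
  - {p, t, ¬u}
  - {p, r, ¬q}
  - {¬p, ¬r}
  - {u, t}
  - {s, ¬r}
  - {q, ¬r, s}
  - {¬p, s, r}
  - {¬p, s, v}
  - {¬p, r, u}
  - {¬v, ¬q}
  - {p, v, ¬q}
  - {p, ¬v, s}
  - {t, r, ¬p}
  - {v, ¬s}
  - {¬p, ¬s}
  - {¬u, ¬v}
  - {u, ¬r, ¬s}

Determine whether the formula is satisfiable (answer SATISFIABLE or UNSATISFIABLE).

UNSATISFIABLE

p = True:
  propagation gives r=False, s=True; an empty clause results — contradiction.
p = False:
  s = True:
    propagation gives v=True, t=False, u=False; an empty clause results — contradiction.
  s = False:
    propagation gives t=False; an empty clause results — contradiction.
Every branch closes, so no satisfying assignment exists.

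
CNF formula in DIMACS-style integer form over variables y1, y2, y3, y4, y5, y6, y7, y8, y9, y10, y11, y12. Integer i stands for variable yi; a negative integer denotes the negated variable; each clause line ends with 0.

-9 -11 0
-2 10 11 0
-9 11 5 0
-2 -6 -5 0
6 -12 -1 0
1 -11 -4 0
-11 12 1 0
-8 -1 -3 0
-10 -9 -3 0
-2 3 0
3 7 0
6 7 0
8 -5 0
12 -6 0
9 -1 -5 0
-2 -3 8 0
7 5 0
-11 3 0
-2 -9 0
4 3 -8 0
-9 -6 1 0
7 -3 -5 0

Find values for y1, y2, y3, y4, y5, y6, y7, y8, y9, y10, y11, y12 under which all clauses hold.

Pure literal: y2 appears only negated; assign y2 = False.
Pure literal: y7 appears only positively; assign y7 = True.
Branch on y1: take y1 = False.
For the remaining variables, y3 = True, y4 = True, y5 = False, y6 = False, y8 = True, y9 = False, y10 = False, y11 = False, y12 = False works.
Every clause has at least one true literal under this assignment.

y1 = 0  y2 = 0  y3 = 1  y4 = 1  y5 = 0  y6 = 0  y7 = 1  y8 = 1  y9 = 0  y10 = 0  y11 = 0  y12 = 0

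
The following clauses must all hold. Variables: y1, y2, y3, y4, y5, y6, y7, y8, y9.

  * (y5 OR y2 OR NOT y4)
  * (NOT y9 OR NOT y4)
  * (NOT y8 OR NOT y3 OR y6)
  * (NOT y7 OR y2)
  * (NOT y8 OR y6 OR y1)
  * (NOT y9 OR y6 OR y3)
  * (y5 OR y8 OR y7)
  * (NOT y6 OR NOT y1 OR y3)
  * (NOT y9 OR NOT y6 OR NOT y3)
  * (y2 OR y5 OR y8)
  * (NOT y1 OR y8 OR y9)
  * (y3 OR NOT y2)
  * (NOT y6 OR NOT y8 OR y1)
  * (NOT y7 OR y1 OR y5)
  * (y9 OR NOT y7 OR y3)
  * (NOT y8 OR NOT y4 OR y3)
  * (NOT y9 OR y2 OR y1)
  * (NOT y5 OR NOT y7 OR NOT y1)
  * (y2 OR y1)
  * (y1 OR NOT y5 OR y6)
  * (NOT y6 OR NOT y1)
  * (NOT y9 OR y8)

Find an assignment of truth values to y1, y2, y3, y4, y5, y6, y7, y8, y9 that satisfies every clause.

y1 = False, y2 = True, y3 = True, y4 = False, y5 = True, y6 = True, y7 = True, y8 = False, y9 = False

Check each clause:
  1. (NOT y4 OR y2 OR y5) — y2 is true.
  2. (NOT y4 OR NOT y9) — NOT y4 is true.
  3. (NOT y8 OR NOT y3 OR y6) — NOT y8 is true.
  4. (y2 OR NOT y7) — y2 is true.
  5. (NOT y8 OR y6 OR y1) — NOT y8 is true.
  6. (y6 OR NOT y9 OR y3) — y3 is true.
  7. (y5 OR y7 OR y8) — y5 is true.
  8. (y3 OR NOT y6 OR NOT y1) — y3 is true.
  9. (NOT y6 OR NOT y3 OR NOT y9) — NOT y9 is true.
  10. (y5 OR y8 OR y2) — y2 is true.
  11. (y9 OR NOT y1 OR y8) — NOT y1 is true.
  12. (y3 OR NOT y2) — y3 is true.
  13. (NOT y8 OR NOT y6 OR y1) — NOT y8 is true.
  14. (y5 OR NOT y7 OR y1) — y5 is true.
  15. (y9 OR NOT y7 OR y3) — y3 is true.
  16. (NOT y4 OR NOT y8 OR y3) — NOT y8 is true.
  17. (y1 OR NOT y9 OR y2) — y2 is true.
  18. (NOT y5 OR NOT y1 OR NOT y7) — NOT y1 is true.
  19. (y1 OR y2) — y2 is true.
  20. (NOT y5 OR y1 OR y6) — y6 is true.
  21. (NOT y6 OR NOT y1) — NOT y1 is true.
  22. (y8 OR NOT y9) — NOT y9 is true.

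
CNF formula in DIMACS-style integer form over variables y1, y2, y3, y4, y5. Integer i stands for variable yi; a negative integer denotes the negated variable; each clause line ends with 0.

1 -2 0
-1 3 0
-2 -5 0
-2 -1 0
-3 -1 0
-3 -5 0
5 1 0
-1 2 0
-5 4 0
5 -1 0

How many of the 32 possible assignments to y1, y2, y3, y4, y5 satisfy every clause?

Satisfying assignments:
  y1=0 y2=0 y3=0 y4=1 y5=1
That's 1 in total.

1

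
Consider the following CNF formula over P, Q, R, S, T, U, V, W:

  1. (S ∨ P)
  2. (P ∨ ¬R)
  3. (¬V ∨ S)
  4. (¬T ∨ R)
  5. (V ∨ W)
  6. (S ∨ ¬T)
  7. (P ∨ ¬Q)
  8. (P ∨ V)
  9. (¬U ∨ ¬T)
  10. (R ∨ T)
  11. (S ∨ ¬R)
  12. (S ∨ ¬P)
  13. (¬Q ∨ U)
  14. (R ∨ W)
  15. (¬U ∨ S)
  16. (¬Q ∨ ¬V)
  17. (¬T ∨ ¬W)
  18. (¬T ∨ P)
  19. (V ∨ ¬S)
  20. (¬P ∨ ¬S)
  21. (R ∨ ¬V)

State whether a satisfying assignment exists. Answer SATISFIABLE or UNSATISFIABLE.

S = True:
  propagation gives V=True, Q=False, P=False, R=False; an empty clause results — contradiction.
S = False:
  propagation gives P=True; an empty clause results — contradiction.
Every branch closes, so no satisfying assignment exists.

UNSATISFIABLE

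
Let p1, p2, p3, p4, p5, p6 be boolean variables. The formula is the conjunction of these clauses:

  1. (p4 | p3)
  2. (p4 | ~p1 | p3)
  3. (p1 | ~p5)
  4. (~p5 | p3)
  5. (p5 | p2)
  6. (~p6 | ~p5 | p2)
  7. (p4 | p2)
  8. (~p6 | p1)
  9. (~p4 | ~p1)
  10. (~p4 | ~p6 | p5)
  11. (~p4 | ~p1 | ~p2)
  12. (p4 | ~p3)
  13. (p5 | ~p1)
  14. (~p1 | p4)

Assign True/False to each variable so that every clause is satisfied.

p1=0  p2=1  p3=0  p4=1  p5=0  p6=0

Pure literal: p6 appears only negated; assign p6 = False.
Branch on p1: take p1 = False.
  then p5 is forced to False.
  then p2 is forced to True.
For the remaining variables, p3 = False, p4 = True works.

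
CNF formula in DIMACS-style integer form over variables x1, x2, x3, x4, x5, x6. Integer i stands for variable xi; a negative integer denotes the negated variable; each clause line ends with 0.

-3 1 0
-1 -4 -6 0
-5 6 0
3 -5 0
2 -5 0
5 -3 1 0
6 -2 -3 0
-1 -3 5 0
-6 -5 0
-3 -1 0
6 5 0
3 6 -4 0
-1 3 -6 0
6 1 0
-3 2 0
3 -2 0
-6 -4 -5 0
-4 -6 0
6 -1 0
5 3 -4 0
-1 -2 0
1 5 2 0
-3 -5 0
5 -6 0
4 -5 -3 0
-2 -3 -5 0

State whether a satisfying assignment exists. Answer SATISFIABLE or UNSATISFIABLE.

x3 = True:
  propagation gives x1=True; an empty clause results — contradiction.
x3 = False:
  propagation gives x5=False, x6=True; an empty clause results — contradiction.
Every branch closes, so no satisfying assignment exists.

UNSATISFIABLE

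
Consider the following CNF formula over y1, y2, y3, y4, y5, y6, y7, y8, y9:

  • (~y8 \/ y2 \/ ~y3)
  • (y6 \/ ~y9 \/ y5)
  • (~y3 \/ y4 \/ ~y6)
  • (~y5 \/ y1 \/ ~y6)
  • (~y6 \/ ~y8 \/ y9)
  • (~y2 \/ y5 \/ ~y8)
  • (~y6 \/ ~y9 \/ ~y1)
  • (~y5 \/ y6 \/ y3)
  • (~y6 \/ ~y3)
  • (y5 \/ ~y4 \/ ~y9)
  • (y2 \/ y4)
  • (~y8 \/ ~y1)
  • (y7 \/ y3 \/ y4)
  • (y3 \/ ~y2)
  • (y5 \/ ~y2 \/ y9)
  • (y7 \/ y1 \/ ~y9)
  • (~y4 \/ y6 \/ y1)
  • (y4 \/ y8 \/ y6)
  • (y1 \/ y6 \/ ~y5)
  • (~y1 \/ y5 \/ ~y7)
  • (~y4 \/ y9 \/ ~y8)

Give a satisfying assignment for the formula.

y1=1, y2=0, y3=0, y4=1, y5=1, y6=1, y7=0, y8=0, y9=0

Check each clause:
  1. (~y3 \/ ~y8 \/ y2) — ~y8 is true.
  2. (~y9 \/ y6 \/ y5) — y5 is true.
  3. (~y3 \/ ~y6 \/ y4) — y4 is true.
  4. (~y5 \/ y1 \/ ~y6) — y1 is true.
  5. (~y6 \/ ~y8 \/ y9) — ~y8 is true.
  6. (~y8 \/ y5 \/ ~y2) — ~y8 is true.
  7. (~y6 \/ ~y9 \/ ~y1) — ~y9 is true.
  8. (~y5 \/ y6 \/ y3) — y6 is true.
  9. (~y3 \/ ~y6) — ~y3 is true.
  10. (~y4 \/ ~y9 \/ y5) — y5 is true.
  11. (y4 \/ y2) — y4 is true.
  12. (~y1 \/ ~y8) — ~y8 is true.
  13. (y4 \/ y7 \/ y3) — y4 is true.
  14. (y3 \/ ~y2) — ~y2 is true.
  15. (y5 \/ y9 \/ ~y2) — y5 is true.
  16. (~y9 \/ y1 \/ y7) — y1 is true.
  17. (~y4 \/ y1 \/ y6) — y1 is true.
  18. (y6 \/ y8 \/ y4) — y4 is true.
  19. (y6 \/ ~y5 \/ y1) — y1 is true.
  20. (~y1 \/ ~y7 \/ y5) — ~y7 is true.
  21. (~y8 \/ ~y4 \/ y9) — ~y8 is true.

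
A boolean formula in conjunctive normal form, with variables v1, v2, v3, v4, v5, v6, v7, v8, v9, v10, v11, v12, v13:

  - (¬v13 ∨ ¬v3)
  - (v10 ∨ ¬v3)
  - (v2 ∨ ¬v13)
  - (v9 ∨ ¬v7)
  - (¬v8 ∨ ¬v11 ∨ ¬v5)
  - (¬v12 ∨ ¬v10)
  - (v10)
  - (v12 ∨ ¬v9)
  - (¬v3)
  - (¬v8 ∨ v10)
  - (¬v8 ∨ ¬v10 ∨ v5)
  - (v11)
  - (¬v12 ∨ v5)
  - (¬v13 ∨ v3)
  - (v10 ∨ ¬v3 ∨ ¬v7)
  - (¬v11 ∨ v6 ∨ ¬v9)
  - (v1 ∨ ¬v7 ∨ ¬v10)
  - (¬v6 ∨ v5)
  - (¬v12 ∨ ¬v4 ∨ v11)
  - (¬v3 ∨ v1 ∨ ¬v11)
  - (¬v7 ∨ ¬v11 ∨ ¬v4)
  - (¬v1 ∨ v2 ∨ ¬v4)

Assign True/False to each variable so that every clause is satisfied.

The clause (v10) is unit: v10 must be True.
The clause (¬v12) is unit: v12 must be False.
Unit propagation: (¬v9) forces v9 = False.
The clause (¬v7) is unit: v7 must be False.
(¬v3) is a unit clause, so v3 = False.
Unit propagation: (v11) forces v11 = True.
(¬v13) is a unit clause, so v13 = False.
v4 occurs only negated in the remaining clauses — set v4 = False.
Pure literal: v8 appears only negated; assign v8 = False.
Set v5 = True and propagate.
v1, v2, v6 are now unconstrained; take v1 = True, v2 = False, v6 = True.
Check each clause:
  1. (¬v3 ∨ ¬v13) — ¬v13 is true.
  2. (¬v3 ∨ v10) — v10 is true.
  3. (v2 ∨ ¬v13) — ¬v13 is true.
  4. (v9 ∨ ¬v7) — ¬v7 is true.
  5. (¬v11 ∨ ¬v5 ∨ ¬v8) — ¬v8 is true.
  6. (¬v12 ∨ ¬v10) — ¬v12 is true.
  7. (v10) — v10 is true.
  8. (v12 ∨ ¬v9) — ¬v9 is true.
  9. (¬v3) — ¬v3 is true.
  10. (¬v8 ∨ v10) — ¬v8 is true.
  11. (v5 ∨ ¬v8 ∨ ¬v10) — ¬v8 is true.
  12. (v11) — v11 is true.
  13. (v5 ∨ ¬v12) — ¬v12 is true.
  14. (v3 ∨ ¬v13) — ¬v13 is true.
  15. (v10 ∨ ¬v3 ∨ ¬v7) — ¬v7 is true.
  16. (¬v11 ∨ v6 ∨ ¬v9) — v6 is true.
  17. (v1 ∨ ¬v7 ∨ ¬v10) — v1 is true.
  18. (v5 ∨ ¬v6) — v5 is true.
  19. (¬v12 ∨ v11 ∨ ¬v4) — v11 is true.
  20. (v1 ∨ ¬v3 ∨ ¬v11) — v1 is true.
  21. (¬v7 ∨ ¬v11 ∨ ¬v4) — ¬v7 is true.
  22. (v2 ∨ ¬v1 ∨ ¬v4) — ¬v4 is true.

v1=1, v2=0, v3=0, v4=0, v5=1, v6=1, v7=0, v8=0, v9=0, v10=1, v11=1, v12=0, v13=0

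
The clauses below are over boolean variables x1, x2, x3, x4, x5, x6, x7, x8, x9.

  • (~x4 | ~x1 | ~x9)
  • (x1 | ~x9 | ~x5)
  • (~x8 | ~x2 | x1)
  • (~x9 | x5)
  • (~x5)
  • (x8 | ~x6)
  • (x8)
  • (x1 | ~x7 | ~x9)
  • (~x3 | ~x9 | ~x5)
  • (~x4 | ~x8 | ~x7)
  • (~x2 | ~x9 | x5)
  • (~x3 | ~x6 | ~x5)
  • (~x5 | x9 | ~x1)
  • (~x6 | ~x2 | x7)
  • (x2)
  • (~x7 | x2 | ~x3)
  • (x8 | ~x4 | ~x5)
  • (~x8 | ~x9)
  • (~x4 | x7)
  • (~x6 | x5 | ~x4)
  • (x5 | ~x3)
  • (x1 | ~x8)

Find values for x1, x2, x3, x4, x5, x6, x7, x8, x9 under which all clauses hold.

x1 = T, x2 = T, x3 = F, x4 = F, x5 = F, x6 = T, x7 = T, x8 = T, x9 = F

Unit propagation: (~x5) forces x5 = False.
(~x9) is a unit clause, so x9 = False.
(x8) is a unit clause, so x8 = True.
The clause (x2) is unit: x2 must be True.
(x1) is a unit clause, so x1 = True.
(~x3) is a unit clause, so x3 = False.
Pure literal: x4 appears only negated; assign x4 = False.
Branch on x6: take x6 = True.
  then x7 is forced to True.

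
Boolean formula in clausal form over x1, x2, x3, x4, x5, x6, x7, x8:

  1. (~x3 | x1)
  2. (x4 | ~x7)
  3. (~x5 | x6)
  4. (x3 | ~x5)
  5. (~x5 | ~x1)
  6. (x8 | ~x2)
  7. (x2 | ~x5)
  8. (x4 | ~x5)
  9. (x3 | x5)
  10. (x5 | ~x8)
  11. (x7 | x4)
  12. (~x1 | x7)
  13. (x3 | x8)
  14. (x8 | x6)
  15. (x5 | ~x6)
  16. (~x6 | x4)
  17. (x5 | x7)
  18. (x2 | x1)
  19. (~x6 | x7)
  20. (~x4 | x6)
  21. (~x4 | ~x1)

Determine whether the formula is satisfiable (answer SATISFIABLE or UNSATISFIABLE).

UNSATISFIABLE

x5 = True:
  propagation gives x6=True, x3=True, x1=True; an empty clause results — contradiction.
x5 = False:
  propagation gives x3=True, x1=True, x8=False, x2=False; an empty clause results — contradiction.
Every branch closes, so no satisfying assignment exists.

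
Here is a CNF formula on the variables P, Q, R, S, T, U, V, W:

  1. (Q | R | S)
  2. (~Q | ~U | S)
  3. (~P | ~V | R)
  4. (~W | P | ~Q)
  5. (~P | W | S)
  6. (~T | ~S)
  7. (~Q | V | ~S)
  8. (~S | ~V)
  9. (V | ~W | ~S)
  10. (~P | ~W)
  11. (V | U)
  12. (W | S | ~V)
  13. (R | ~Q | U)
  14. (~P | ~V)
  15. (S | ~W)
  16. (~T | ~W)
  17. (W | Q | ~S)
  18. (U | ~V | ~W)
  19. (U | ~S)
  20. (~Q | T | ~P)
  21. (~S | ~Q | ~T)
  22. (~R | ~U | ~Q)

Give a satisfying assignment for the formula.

P = False, Q = False, R = True, S = False, T = True, U = True, V = False, W = False

Check each clause:
  1. (Q | R | S) — R is true.
  2. (S | ~U | ~Q) — ~Q is true.
  3. (~V | ~P | R) — ~V is true.
  4. (~W | ~Q | P) — ~W is true.
  5. (~P | W | S) — ~P is true.
  6. (~T | ~S) — ~S is true.
  7. (~S | ~Q | V) — ~S is true.
  8. (~V | ~S) — ~V is true.
  9. (~S | ~W | V) — ~W is true.
  10. (~P | ~W) — ~W is true.
  11. (U | V) — U is true.
  12. (S | ~V | W) — ~V is true.
  13. (R | U | ~Q) — R is true.
  14. (~P | ~V) — ~V is true.
  15. (~W | S) — ~W is true.
  16. (~T | ~W) — ~W is true.
  17. (Q | W | ~S) — ~S is true.
  18. (~W | ~V | U) — ~W is true.
  19. (U | ~S) — ~S is true.
  20. (T | ~Q | ~P) — T is true.
  21. (~T | ~Q | ~S) — ~S is true.
  22. (~Q | ~U | ~R) — ~Q is true.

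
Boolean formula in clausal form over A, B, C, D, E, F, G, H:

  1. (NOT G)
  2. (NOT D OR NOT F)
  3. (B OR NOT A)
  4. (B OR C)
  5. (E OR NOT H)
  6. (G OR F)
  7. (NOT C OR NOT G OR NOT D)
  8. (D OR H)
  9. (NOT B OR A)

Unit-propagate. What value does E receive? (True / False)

Unit clause (NOT G) sets G = False.
From (F OR G) and G = False: F = True.
(NOT D OR NOT F): since F = True, the clause reduces to (NOT D). D = False.
(H OR D) with D = False leaves only H, so H = True.
(E OR NOT H): since H = True, the clause reduces to (E). E = True.

True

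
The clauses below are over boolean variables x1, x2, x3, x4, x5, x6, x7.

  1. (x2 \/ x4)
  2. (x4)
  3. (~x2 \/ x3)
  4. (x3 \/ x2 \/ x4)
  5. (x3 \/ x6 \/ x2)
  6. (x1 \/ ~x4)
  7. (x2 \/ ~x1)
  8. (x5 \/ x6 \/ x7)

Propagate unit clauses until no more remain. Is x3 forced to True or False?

(x4) stands alone — x4 = True.
(x1 \/ ~x4) with x4 = True leaves only x1, so x1 = True.
In (~x1 \/ x2), ~x1 is now false; x2 must hold, so x2 = True.
In (~x2 \/ x3), ~x2 is now false; x3 must hold, so x3 = True.

True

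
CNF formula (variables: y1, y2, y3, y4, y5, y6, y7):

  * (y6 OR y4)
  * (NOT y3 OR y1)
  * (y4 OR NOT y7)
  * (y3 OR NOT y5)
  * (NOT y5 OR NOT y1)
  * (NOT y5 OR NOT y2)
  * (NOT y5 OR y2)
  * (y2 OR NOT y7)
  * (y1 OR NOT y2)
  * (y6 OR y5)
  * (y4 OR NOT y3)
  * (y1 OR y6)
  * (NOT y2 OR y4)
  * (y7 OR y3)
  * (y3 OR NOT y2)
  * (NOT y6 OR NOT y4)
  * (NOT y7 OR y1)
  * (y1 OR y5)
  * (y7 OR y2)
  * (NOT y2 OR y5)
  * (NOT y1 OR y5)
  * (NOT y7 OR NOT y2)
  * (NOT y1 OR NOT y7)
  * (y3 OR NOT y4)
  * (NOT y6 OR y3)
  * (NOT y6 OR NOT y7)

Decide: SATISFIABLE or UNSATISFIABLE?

UNSATISFIABLE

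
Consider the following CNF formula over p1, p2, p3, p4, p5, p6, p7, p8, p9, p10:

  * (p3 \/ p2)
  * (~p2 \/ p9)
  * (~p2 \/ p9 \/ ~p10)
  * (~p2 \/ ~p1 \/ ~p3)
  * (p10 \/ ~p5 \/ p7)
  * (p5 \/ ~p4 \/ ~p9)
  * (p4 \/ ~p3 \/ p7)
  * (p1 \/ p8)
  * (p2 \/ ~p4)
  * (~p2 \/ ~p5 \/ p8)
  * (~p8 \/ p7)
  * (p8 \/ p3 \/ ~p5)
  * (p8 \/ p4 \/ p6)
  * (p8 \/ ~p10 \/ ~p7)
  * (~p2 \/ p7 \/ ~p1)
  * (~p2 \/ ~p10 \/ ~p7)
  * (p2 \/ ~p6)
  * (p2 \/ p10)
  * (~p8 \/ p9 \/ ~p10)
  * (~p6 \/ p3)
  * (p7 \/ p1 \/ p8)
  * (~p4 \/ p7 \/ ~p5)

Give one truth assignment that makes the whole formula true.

p1=F  p2=T  p3=T  p4=F  p5=T  p6=F  p7=T  p8=T  p9=T  p10=F

Check each clause:
  1. (p2 \/ p3) — p2 is true.
  2. (~p2 \/ p9) — p9 is true.
  3. (~p10 \/ ~p2 \/ p9) — p9 is true.
  4. (~p2 \/ ~p1 \/ ~p3) — ~p1 is true.
  5. (p7 \/ p10 \/ ~p5) — p7 is true.
  6. (p5 \/ ~p9 \/ ~p4) — ~p4 is true.
  7. (~p3 \/ p7 \/ p4) — p7 is true.
  8. (p8 \/ p1) — p8 is true.
  9. (~p4 \/ p2) — p2 is true.
  10. (~p2 \/ ~p5 \/ p8) — p8 is true.
  11. (p7 \/ ~p8) — p7 is true.
  12. (p3 \/ p8 \/ ~p5) — p8 is true.
  13. (p4 \/ p8 \/ p6) — p8 is true.
  14. (~p10 \/ p8 \/ ~p7) — p8 is true.
  15. (~p2 \/ ~p1 \/ p7) — ~p1 is true.
  16. (~p10 \/ ~p2 \/ ~p7) — ~p10 is true.
  17. (p2 \/ ~p6) — ~p6 is true.
  18. (p10 \/ p2) — p2 is true.
  19. (p9 \/ ~p10 \/ ~p8) — p9 is true.
  20. (p3 \/ ~p6) — ~p6 is true.
  21. (p1 \/ p8 \/ p7) — p8 is true.
  22. (~p5 \/ ~p4 \/ p7) — ~p4 is true.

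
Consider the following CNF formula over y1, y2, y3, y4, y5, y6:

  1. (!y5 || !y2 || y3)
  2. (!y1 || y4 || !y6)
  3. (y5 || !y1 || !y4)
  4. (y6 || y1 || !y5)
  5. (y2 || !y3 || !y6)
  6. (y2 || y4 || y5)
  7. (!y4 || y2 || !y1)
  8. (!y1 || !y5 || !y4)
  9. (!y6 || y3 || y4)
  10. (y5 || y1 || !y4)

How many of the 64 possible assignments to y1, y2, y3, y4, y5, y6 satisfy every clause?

11

Split on y4, then y1.
  y4=T, y1=T: a clause becomes empty — 0.
  y4=T, y1=F: remaining (y2,y3,y5,y6) ∈ {(F,F,T,T); (T,T,T,T)} — 2.
  y4=F, y1=T: 5 of the 16 assignments to (y2,y3,y5,y6) work.
  y4=F, y1=F: remaining (y2,y3,y5,y6) ∈ {(T,F,F,F); (T,T,F,F); (T,T,F,T); (T,T,T,T)} — 4.
Total: 0 + 2 + 5 + 4 = 11.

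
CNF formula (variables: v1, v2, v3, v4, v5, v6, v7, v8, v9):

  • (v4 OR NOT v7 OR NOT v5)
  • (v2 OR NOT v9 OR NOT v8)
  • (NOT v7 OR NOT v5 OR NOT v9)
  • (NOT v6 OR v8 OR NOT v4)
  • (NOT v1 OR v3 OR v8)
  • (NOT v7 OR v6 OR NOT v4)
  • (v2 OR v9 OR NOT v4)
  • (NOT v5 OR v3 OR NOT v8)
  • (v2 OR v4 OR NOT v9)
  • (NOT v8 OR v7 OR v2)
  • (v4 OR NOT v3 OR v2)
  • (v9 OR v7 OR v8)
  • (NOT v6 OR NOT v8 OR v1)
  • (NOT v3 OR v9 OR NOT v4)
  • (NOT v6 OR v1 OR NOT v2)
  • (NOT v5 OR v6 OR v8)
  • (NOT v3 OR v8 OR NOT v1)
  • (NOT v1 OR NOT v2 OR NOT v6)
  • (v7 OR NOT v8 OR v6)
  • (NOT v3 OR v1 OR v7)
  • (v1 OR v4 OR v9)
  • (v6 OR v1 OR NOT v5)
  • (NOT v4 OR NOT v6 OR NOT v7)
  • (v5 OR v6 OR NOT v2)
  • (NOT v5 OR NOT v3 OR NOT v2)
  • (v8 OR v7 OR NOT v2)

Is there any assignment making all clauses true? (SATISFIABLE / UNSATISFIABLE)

SATISFIABLE

Try v1 = True.
Set v2 = False and propagate.
The remaining clauses are satisfied by v3 = False, v4 = False, v5 = False, v6 = True, v7 = True, v8 = True, v9 = False.
Every clause has at least one true literal under this assignment.
So v1=T, v2=F, v3=F, v4=F, v5=F, v6=T, v7=T, v8=T, v9=F is a satisfying assignment.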